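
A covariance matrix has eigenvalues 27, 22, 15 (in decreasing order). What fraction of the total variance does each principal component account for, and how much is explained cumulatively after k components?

Step 1 — total variance = trace(Sigma) = Σ λ_i = 27 + 22 + 15 = 64.

Step 2 — fraction explained by component i = λ_i / Σ λ:
  PC1: 27/64 = 0.4219
  PC2: 22/64 = 0.3438
  PC3: 15/64 = 0.2344

Step 3 — cumulative fraction after k components = (λ_1 + ... + λ_k) / Σ λ:
  k = 1: 27/64 = 0.4219
  k = 2: (27 + 22)/64 = 49/64 = 0.7656
  k = 3: (27 + 22 + 15)/64 = 64/64 = 1

Summary (fraction, with percent):

explained: PC1 0.4219 (42.19%), PC2 0.3438 (34.38%), PC3 0.2344 (23.44%);  cumulative: 0.4219, 0.7656, 1


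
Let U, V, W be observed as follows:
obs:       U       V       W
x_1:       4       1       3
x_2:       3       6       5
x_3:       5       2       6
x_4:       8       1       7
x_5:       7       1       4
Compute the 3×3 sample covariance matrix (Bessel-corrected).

Step 1 — column means:
  mean(U) = (4 + 3 + 5 + 8 + 7) / 5 = 27/5 = 5.4
  mean(V) = (1 + 6 + 2 + 1 + 1) / 5 = 11/5 = 2.2
  mean(W) = (3 + 5 + 6 + 7 + 4) / 5 = 25/5 = 5

Step 2 — sample covariance S[i,j] = (1/(n-1)) · Σ_k (x_{k,i} - mean_i) · (x_{k,j} - mean_j), with n-1 = 4.
  S[U,U] = ((-1.4)·(-1.4) + (-2.4)·(-2.4) + (-0.4)·(-0.4) + (2.6)·(2.6) + (1.6)·(1.6)) / 4 = 17.2/4 = 4.3
  S[U,V] = ((-1.4)·(-1.2) + (-2.4)·(3.8) + (-0.4)·(-0.2) + (2.6)·(-1.2) + (1.6)·(-1.2)) / 4 = -12.4/4 = -3.1
  S[U,W] = ((-1.4)·(-2) + (-2.4)·(0) + (-0.4)·(1) + (2.6)·(2) + (1.6)·(-1)) / 4 = 6/4 = 1.5
  S[V,V] = ((-1.2)·(-1.2) + (3.8)·(3.8) + (-0.2)·(-0.2) + (-1.2)·(-1.2) + (-1.2)·(-1.2)) / 4 = 18.8/4 = 4.7
  S[V,W] = ((-1.2)·(-2) + (3.8)·(0) + (-0.2)·(1) + (-1.2)·(2) + (-1.2)·(-1)) / 4 = 1/4 = 0.25
  S[W,W] = ((-2)·(-2) + (0)·(0) + (1)·(1) + (2)·(2) + (-1)·(-1)) / 4 = 10/4 = 2.5

S is symmetric (S[j,i] = S[i,j]). Assembling:

S = [[4.3, -3.1, 1.5],
 [-3.1, 4.7, 0.25],
 [1.5, 0.25, 2.5]]


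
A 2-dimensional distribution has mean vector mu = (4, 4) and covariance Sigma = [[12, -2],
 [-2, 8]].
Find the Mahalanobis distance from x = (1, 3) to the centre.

Step 1 — centre the observation: (x - mu) = (-3, -1).

Step 2 — invert Sigma. det(Sigma) = 12·8 - (-2)² = 92.
  Sigma^{-1} = (1/det) · [[d, -b], [-b, a]] = [[0.087, 0.0217],
 [0.0217, 0.1304]].

Step 3 — form the quadratic (x - mu)^T · Sigma^{-1} · (x - mu):
  Sigma^{-1} · (x - mu) = (-0.2826, -0.1957).
  (x - mu)^T · [Sigma^{-1} · (x - mu)] = (-3)·(-0.2826) + (-1)·(-0.1957) = 1.0435.

Step 4 — take square root: d = √(1.0435) ≈ 1.0215.

d(x, mu) = √(1.0435) ≈ 1.0215


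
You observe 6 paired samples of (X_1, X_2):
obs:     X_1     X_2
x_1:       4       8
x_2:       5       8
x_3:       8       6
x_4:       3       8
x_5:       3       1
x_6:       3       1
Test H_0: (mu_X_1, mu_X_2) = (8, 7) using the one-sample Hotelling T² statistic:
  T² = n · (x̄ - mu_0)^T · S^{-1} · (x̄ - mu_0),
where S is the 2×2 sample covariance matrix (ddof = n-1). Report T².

Step 1 — sample mean vector:
  mean(X_1) = (4 + 5 + 8 + 3 + 3 + 3) / 6 = 26/6 = 4.3333
  mean(X_2) = (8 + 8 + 6 + 8 + 1 + 1) / 6 = 32/6 = 5.3333
  x̄ = (4.3333, 5.3333),  deviation x̄ - mu_0 = (4.3333, 5.3333) - (8, 7) = (-3.6667, -1.6667).

Step 2 — sample covariance matrix, S[i,j] = (1/(n-1)) · Σ_k (x_{k,i} - mean_i) · (x_{k,j} - mean_j), divisor n-1 = 5:
  S[X_1,X_1] = ((-0.3333)·(-0.3333) + (0.6667)·(0.6667) + (3.6667)·(3.6667) + (-1.3333)·(-1.3333) + (-1.3333)·(-1.3333) + (-1.3333)·(-1.3333)) / 5 = 19.3333/5 = 3.8667
  S[X_1,X_2] = ((-0.3333)·(2.6667) + (0.6667)·(2.6667) + (3.6667)·(0.6667) + (-1.3333)·(2.6667) + (-1.3333)·(-4.3333) + (-1.3333)·(-4.3333)) / 5 = 11.3333/5 = 2.2667
  S[X_2,X_2] = ((2.6667)·(2.6667) + (2.6667)·(2.6667) + (0.6667)·(0.6667) + (2.6667)·(2.6667) + (-4.3333)·(-4.3333) + (-4.3333)·(-4.3333)) / 5 = 59.3333/5 = 11.8667
  S = [[3.8667, 2.2667],
 [2.2667, 11.8667]].

Step 3 — invert S. det(S) = 3.8667·11.8667 - (2.2667)² = 40.7467.
  S^{-1} = (1/det) · [[d, -b], [-b, a]] = [[0.2912, -0.0556],
 [-0.0556, 0.0949]].

Step 4 — quadratic form (x̄ - mu_0)^T · S^{-1} · (x̄ - mu_0):
  S^{-1} · (x̄ - mu_0) = (-0.9751, 0.0458),
  (x̄ - mu_0)^T · [...] = (-3.6667)·(-0.9751) + (-1.6667)·(0.0458) = 3.4991.

Step 5 — scale by n: T² = 6 · 3.4991 = 20.9948.

T² ≈ 20.9948


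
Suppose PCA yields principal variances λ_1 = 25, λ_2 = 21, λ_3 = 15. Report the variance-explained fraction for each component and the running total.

Step 1 — total variance = trace(Sigma) = Σ λ_i = 25 + 21 + 15 = 61.

Step 2 — fraction explained by component i = λ_i / Σ λ:
  PC1: 25/61 = 0.4098
  PC2: 21/61 = 0.3443
  PC3: 15/61 = 0.2459

Step 3 — cumulative fraction after k components = (λ_1 + ... + λ_k) / Σ λ:
  k = 1: 25/61 = 0.4098
  k = 2: (25 + 21)/61 = 46/61 = 0.7541
  k = 3: (25 + 21 + 15)/61 = 61/61 = 1

Summary (fraction, with percent):

explained: PC1 0.4098 (40.98%), PC2 0.3443 (34.43%), PC3 0.2459 (24.59%);  cumulative: 0.4098, 0.7541, 1


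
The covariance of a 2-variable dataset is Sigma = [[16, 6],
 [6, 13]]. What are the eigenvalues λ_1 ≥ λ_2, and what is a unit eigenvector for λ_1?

Step 1 — characteristic polynomial of 2×2 Sigma:
  det(Sigma - λI) = λ² - trace · λ + det = 0.
  trace = 16 + 13 = 29, det = 16·13 - (6)² = 172.
Step 2 — discriminant:
  Δ = trace² - 4·det = 841 - 688 = 153.
Step 3 — eigenvalues:
  λ = (trace ± √Δ)/2 = (29 ± 12.3693)/2,
  λ_1 = 20.6847,  λ_2 = 8.3153.

Step 4 — unit eigenvector for λ_1: solve (Sigma - λ_1 I)v = 0. First row:
  (16 - 20.6847)·v_x + (6)·v_y = 0, i.e. (-4.6847)·v_x + (6)·v_y = 0,
  so v ∝ (b, λ_1 - a) = (6, 4.6847) = u.
  ||u|| = √((6)² + (4.6847)²) = √(57.946) ≈ 7.6122,
  v_1 = u/||u|| ≈ (0.7882, 0.6154) (||v_1|| = 1).

λ_1 = 20.6847,  λ_2 = 8.3153;  v_1 ≈ (0.7882, 0.6154)


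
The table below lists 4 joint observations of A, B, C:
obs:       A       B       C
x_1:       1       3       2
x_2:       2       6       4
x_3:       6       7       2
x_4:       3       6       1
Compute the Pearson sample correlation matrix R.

Step 1 — column means:
  mean(A) = (1 + 2 + 6 + 3) / 4 = 12/4 = 3
  mean(B) = (3 + 6 + 7 + 6) / 4 = 22/4 = 5.5
  mean(C) = (2 + 4 + 2 + 1) / 4 = 9/4 = 2.25

Step 2 — sample variances and covariances s[i,j] = (1/(n-1)) · Σ_k (x_{k,i} - mean_i) · (x_{k,j} - mean_j), with n-1 = 3:
  s[A,A] = ((-2)·(-2) + (-1)·(-1) + (3)·(3) + (0)·(0)) / 3 = 14/3 = 4.6667
  s[A,B] = ((-2)·(-2.5) + (-1)·(0.5) + (3)·(1.5) + (0)·(0.5)) / 3 = 9/3 = 3
  s[A,C] = ((-2)·(-0.25) + (-1)·(1.75) + (3)·(-0.25) + (0)·(-1.25)) / 3 = -2/3 = -0.6667
  s[B,B] = ((-2.5)·(-2.5) + (0.5)·(0.5) + (1.5)·(1.5) + (0.5)·(0.5)) / 3 = 9/3 = 3
  s[B,C] = ((-2.5)·(-0.25) + (0.5)·(1.75) + (1.5)·(-0.25) + (0.5)·(-1.25)) / 3 = 0.5/3 = 0.1667
  s[C,C] = ((-0.25)·(-0.25) + (1.75)·(1.75) + (-0.25)·(-0.25) + (-1.25)·(-1.25)) / 3 = 4.75/3 = 1.5833
  Sample standard deviations s_i = √(s[i,i]):
  s(A) = √(4.6667) = 2.1602
  s(B) = √(3) = 1.7321
  s(C) = √(1.5833) = 1.2583

Step 3 — r_{ij} = s_{ij} / (s_i · s_j):
  r[A,A] = 1 (diagonal).
  r[A,B] = 3 / (2.1602 · 1.7321) = 3 / 3.7417 = 0.8018
  r[A,C] = -0.6667 / (2.1602 · 1.2583) = -0.6667 / 2.7183 = -0.2453
  r[B,B] = 1 (diagonal).
  r[B,C] = 0.1667 / (1.7321 · 1.2583) = 0.1667 / 2.1794 = 0.0765
  r[C,C] = 1 (diagonal).

R is symmetric with unit diagonal. Assembling:

R = [[1, 0.8018, -0.2453],
 [0.8018, 1, 0.0765],
 [-0.2453, 0.0765, 1]]


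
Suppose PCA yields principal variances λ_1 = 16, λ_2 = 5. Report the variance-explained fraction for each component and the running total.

Step 1 — total variance = trace(Sigma) = Σ λ_i = 16 + 5 = 21.

Step 2 — fraction explained by component i = λ_i / Σ λ:
  PC1: 16/21 = 0.7619
  PC2: 5/21 = 0.2381

Step 3 — cumulative fraction after k components = (λ_1 + ... + λ_k) / Σ λ:
  k = 1: 16/21 = 0.7619
  k = 2: (16 + 5)/21 = 21/21 = 1

Summary (fraction, with percent):

explained: PC1 0.7619 (76.19%), PC2 0.2381 (23.81%);  cumulative: 0.7619, 1


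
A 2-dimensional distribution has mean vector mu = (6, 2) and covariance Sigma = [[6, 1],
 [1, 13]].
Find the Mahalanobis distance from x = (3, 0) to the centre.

Step 1 — centre the observation: (x - mu) = (-3, -2).

Step 2 — invert Sigma. det(Sigma) = 6·13 - (1)² = 77.
  Sigma^{-1} = (1/det) · [[d, -b], [-b, a]] = [[0.1688, -0.013],
 [-0.013, 0.0779]].

Step 3 — form the quadratic (x - mu)^T · Sigma^{-1} · (x - mu):
  Sigma^{-1} · (x - mu) = (-0.4805, -0.1169).
  (x - mu)^T · [Sigma^{-1} · (x - mu)] = (-3)·(-0.4805) + (-2)·(-0.1169) = 1.6753.

Step 4 — take square root: d = √(1.6753) ≈ 1.2943.

d(x, mu) = √(1.6753) ≈ 1.2943


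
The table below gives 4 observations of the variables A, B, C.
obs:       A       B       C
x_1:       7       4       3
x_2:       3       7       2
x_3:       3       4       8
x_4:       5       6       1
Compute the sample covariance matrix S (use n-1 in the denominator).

Step 1 — column means:
  mean(A) = (7 + 3 + 3 + 5) / 4 = 18/4 = 4.5
  mean(B) = (4 + 7 + 4 + 6) / 4 = 21/4 = 5.25
  mean(C) = (3 + 2 + 8 + 1) / 4 = 14/4 = 3.5

Step 2 — sample covariance S[i,j] = (1/(n-1)) · Σ_k (x_{k,i} - mean_i) · (x_{k,j} - mean_j), with n-1 = 3.
  S[A,A] = ((2.5)·(2.5) + (-1.5)·(-1.5) + (-1.5)·(-1.5) + (0.5)·(0.5)) / 3 = 11/3 = 3.6667
  S[A,B] = ((2.5)·(-1.25) + (-1.5)·(1.75) + (-1.5)·(-1.25) + (0.5)·(0.75)) / 3 = -3.5/3 = -1.1667
  S[A,C] = ((2.5)·(-0.5) + (-1.5)·(-1.5) + (-1.5)·(4.5) + (0.5)·(-2.5)) / 3 = -7/3 = -2.3333
  S[B,B] = ((-1.25)·(-1.25) + (1.75)·(1.75) + (-1.25)·(-1.25) + (0.75)·(0.75)) / 3 = 6.75/3 = 2.25
  S[B,C] = ((-1.25)·(-0.5) + (1.75)·(-1.5) + (-1.25)·(4.5) + (0.75)·(-2.5)) / 3 = -9.5/3 = -3.1667
  S[C,C] = ((-0.5)·(-0.5) + (-1.5)·(-1.5) + (4.5)·(4.5) + (-2.5)·(-2.5)) / 3 = 29/3 = 9.6667

S is symmetric (S[j,i] = S[i,j]). Assembling:

S = [[3.6667, -1.1667, -2.3333],
 [-1.1667, 2.25, -3.1667],
 [-2.3333, -3.1667, 9.6667]]


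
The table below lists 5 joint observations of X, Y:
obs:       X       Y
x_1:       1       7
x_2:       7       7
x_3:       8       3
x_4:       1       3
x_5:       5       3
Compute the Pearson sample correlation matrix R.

Step 1 — column means:
  mean(X) = (1 + 7 + 8 + 1 + 5) / 5 = 22/5 = 4.4
  mean(Y) = (7 + 7 + 3 + 3 + 3) / 5 = 23/5 = 4.6

Step 2 — sample variances and covariances s[i,j] = (1/(n-1)) · Σ_k (x_{k,i} - mean_i) · (x_{k,j} - mean_j), with n-1 = 4:
  s[X,X] = ((-3.4)·(-3.4) + (2.6)·(2.6) + (3.6)·(3.6) + (-3.4)·(-3.4) + (0.6)·(0.6)) / 4 = 43.2/4 = 10.8
  s[X,Y] = ((-3.4)·(2.4) + (2.6)·(2.4) + (3.6)·(-1.6) + (-3.4)·(-1.6) + (0.6)·(-1.6)) / 4 = -3.2/4 = -0.8
  s[Y,Y] = ((2.4)·(2.4) + (2.4)·(2.4) + (-1.6)·(-1.6) + (-1.6)·(-1.6) + (-1.6)·(-1.6)) / 4 = 19.2/4 = 4.8
  Sample standard deviations s_i = √(s[i,i]):
  s(X) = √(10.8) = 3.2863
  s(Y) = √(4.8) = 2.1909

Step 3 — r_{ij} = s_{ij} / (s_i · s_j):
  r[X,X] = 1 (diagonal).
  r[X,Y] = -0.8 / (3.2863 · 2.1909) = -0.8 / 7.2 = -0.1111
  r[Y,Y] = 1 (diagonal).

R is symmetric with unit diagonal. Assembling:

R = [[1, -0.1111],
 [-0.1111, 1]]


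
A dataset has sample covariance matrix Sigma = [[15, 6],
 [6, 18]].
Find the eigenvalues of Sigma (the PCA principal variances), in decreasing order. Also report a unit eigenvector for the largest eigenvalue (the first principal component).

Step 1 — characteristic polynomial of 2×2 Sigma:
  det(Sigma - λI) = λ² - trace · λ + det = 0.
  trace = 15 + 18 = 33, det = 15·18 - (6)² = 234.
Step 2 — discriminant:
  Δ = trace² - 4·det = 1089 - 936 = 153.
Step 3 — eigenvalues:
  λ = (trace ± √Δ)/2 = (33 ± 12.3693)/2,
  λ_1 = 22.6847,  λ_2 = 10.3153.

Step 4 — unit eigenvector for λ_1: solve (Sigma - λ_1 I)v = 0. First row:
  (15 - 22.6847)·v_x + (6)·v_y = 0, i.e. (-7.6847)·v_x + (6)·v_y = 0,
  so v ∝ (b, λ_1 - a) = (6, 7.6847) = u.
  ||u|| = √((6)² + (7.6847)²) = √(95.054) ≈ 9.7496,
  v_1 = u/||u|| ≈ (0.6154, 0.7882) (||v_1|| = 1).

λ_1 = 22.6847,  λ_2 = 10.3153;  v_1 ≈ (0.6154, 0.7882)


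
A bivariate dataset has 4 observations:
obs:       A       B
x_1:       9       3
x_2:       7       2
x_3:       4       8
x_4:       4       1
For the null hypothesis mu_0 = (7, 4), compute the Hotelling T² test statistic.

Step 1 — sample mean vector:
  mean(A) = (9 + 7 + 4 + 4) / 4 = 24/4 = 6
  mean(B) = (3 + 2 + 8 + 1) / 4 = 14/4 = 3.5
  x̄ = (6, 3.5),  deviation x̄ - mu_0 = (6, 3.5) - (7, 4) = (-1, -0.5).

Step 2 — sample covariance matrix, S[i,j] = (1/(n-1)) · Σ_k (x_{k,i} - mean_i) · (x_{k,j} - mean_j), divisor n-1 = 3:
  S[A,A] = ((3)·(3) + (1)·(1) + (-2)·(-2) + (-2)·(-2)) / 3 = 18/3 = 6
  S[A,B] = ((3)·(-0.5) + (1)·(-1.5) + (-2)·(4.5) + (-2)·(-2.5)) / 3 = -7/3 = -2.3333
  S[B,B] = ((-0.5)·(-0.5) + (-1.5)·(-1.5) + (4.5)·(4.5) + (-2.5)·(-2.5)) / 3 = 29/3 = 9.6667
  S = [[6, -2.3333],
 [-2.3333, 9.6667]].

Step 3 — invert S. det(S) = 6·9.6667 - (-2.3333)² = 52.5556.
  S^{-1} = (1/det) · [[d, -b], [-b, a]] = [[0.1839, 0.0444],
 [0.0444, 0.1142]].

Step 4 — quadratic form (x̄ - mu_0)^T · S^{-1} · (x̄ - mu_0):
  S^{-1} · (x̄ - mu_0) = (-0.2061, -0.1015),
  (x̄ - mu_0)^T · [...] = (-1)·(-0.2061) + (-0.5)·(-0.1015) = 0.2569.

Step 5 — scale by n: T² = 4 · 0.2569 = 1.0275.

T² ≈ 1.0275


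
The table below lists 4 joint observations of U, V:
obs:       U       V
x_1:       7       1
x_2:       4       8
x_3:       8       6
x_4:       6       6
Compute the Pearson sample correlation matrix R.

Step 1 — column means:
  mean(U) = (7 + 4 + 8 + 6) / 4 = 25/4 = 6.25
  mean(V) = (1 + 8 + 6 + 6) / 4 = 21/4 = 5.25

Step 2 — sample variances and covariances s[i,j] = (1/(n-1)) · Σ_k (x_{k,i} - mean_i) · (x_{k,j} - mean_j), with n-1 = 3:
  s[U,U] = ((0.75)·(0.75) + (-2.25)·(-2.25) + (1.75)·(1.75) + (-0.25)·(-0.25)) / 3 = 8.75/3 = 2.9167
  s[U,V] = ((0.75)·(-4.25) + (-2.25)·(2.75) + (1.75)·(0.75) + (-0.25)·(0.75)) / 3 = -8.25/3 = -2.75
  s[V,V] = ((-4.25)·(-4.25) + (2.75)·(2.75) + (0.75)·(0.75) + (0.75)·(0.75)) / 3 = 26.75/3 = 8.9167
  Sample standard deviations s_i = √(s[i,i]):
  s(U) = √(2.9167) = 1.7078
  s(V) = √(8.9167) = 2.9861

Step 3 — r_{ij} = s_{ij} / (s_i · s_j):
  r[U,U] = 1 (diagonal).
  r[U,V] = -2.75 / (1.7078 · 2.9861) = -2.75 / 5.0997 = -0.5392
  r[V,V] = 1 (diagonal).

R is symmetric with unit diagonal. Assembling:

R = [[1, -0.5392],
 [-0.5392, 1]]


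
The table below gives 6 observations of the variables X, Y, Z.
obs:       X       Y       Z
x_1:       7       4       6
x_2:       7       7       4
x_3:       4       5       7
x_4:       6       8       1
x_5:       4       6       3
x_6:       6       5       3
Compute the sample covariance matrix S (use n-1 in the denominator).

Step 1 — column means:
  mean(X) = (7 + 7 + 4 + 6 + 4 + 6) / 6 = 34/6 = 5.6667
  mean(Y) = (4 + 7 + 5 + 8 + 6 + 5) / 6 = 35/6 = 5.8333
  mean(Z) = (6 + 4 + 7 + 1 + 3 + 3) / 6 = 24/6 = 4

Step 2 — sample covariance S[i,j] = (1/(n-1)) · Σ_k (x_{k,i} - mean_i) · (x_{k,j} - mean_j), with n-1 = 5.
  S[X,X] = ((1.3333)·(1.3333) + (1.3333)·(1.3333) + (-1.6667)·(-1.6667) + (0.3333)·(0.3333) + (-1.6667)·(-1.6667) + (0.3333)·(0.3333)) / 5 = 9.3333/5 = 1.8667
  S[X,Y] = ((1.3333)·(-1.8333) + (1.3333)·(1.1667) + (-1.6667)·(-0.8333) + (0.3333)·(2.1667) + (-1.6667)·(0.1667) + (0.3333)·(-0.8333)) / 5 = 0.6667/5 = 0.1333
  S[X,Z] = ((1.3333)·(2) + (1.3333)·(0) + (-1.6667)·(3) + (0.3333)·(-3) + (-1.6667)·(-1) + (0.3333)·(-1)) / 5 = -2/5 = -0.4
  S[Y,Y] = ((-1.8333)·(-1.8333) + (1.1667)·(1.1667) + (-0.8333)·(-0.8333) + (2.1667)·(2.1667) + (0.1667)·(0.1667) + (-0.8333)·(-0.8333)) / 5 = 10.8333/5 = 2.1667
  S[Y,Z] = ((-1.8333)·(2) + (1.1667)·(0) + (-0.8333)·(3) + (2.1667)·(-3) + (0.1667)·(-1) + (-0.8333)·(-1)) / 5 = -12/5 = -2.4
  S[Z,Z] = ((2)·(2) + (0)·(0) + (3)·(3) + (-3)·(-3) + (-1)·(-1) + (-1)·(-1)) / 5 = 24/5 = 4.8

S is symmetric (S[j,i] = S[i,j]). Assembling:

S = [[1.8667, 0.1333, -0.4],
 [0.1333, 2.1667, -2.4],
 [-0.4, -2.4, 4.8]]


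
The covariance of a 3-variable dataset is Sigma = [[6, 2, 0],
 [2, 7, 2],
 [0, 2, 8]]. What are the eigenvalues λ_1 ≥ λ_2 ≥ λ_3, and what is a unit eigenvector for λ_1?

Step 1 — characteristic polynomial p(λ) = det(λI - Sigma) = λ³ - tr·λ² + c_1·λ - det, where tr = trace, c_1 = sum of the principal 2×2 minors, det = det(Sigma):
  tr = 6 + 7 + 8 = 21,
  c_1 = (6·7 - (2)²) + (6·8 - (0)²) + (7·8 - (2)²) = 38 + 48 + 52 = 138,
  det = 6·(7·8 - (2)²) - (2)·((2)·8 - (2)·(0)) + (0)·((2)·(2) - 7·(0)) = 6·(52) - (2)·(16) + (0)·(4) = 280.
  So p(λ) = λ³ - 21λ² + 138λ - 280.
Step 2 — look for an integer root (rational root theorem: any rational root is an integer divisor of 280). Testing λ = 4:
  p(4) = 64 - 336 + 552 - 280 = 0  ✓
  Dividing out (λ - 4): p(λ) = (λ - 4)(λ² - 17λ + 70).
Step 3 — remaining eigenvalues from the quadratic λ² - 17λ + 70 = 0:
  Δ = 17² - 4·70 = 289 - 280 = 9,  λ = (17 ± √9)/2 = (17 ± 3)/2 = 10 or 7.
  Sorted: λ_1 = 10,  λ_2 = 7,  λ_3 = 4  (check: sum = 21 = tr ✓).

Step 4 — unit eigenvector for λ_1 = 10: v spans the null space of (Sigma - λ_1 I), whose rows are
  r_1 = (-4, 2, 0),  r_2 = (2, -3, 2),  r_3 = (0, 2, -2).
  v is orthogonal to every row, so take v ∝ r_1 × r_2 = ((2)·(2) - (0)·(-3), (0)·(2) - (-4)·(2), (-4)·(-3) - (2)·(2)) = (4, 8, 8).
  Rescale (divide by 4): u = (1, 2, 2).
  ||u|| = √((1)² + (2)² + (2)²) = √(9) = 3,  v_1 = u/||u|| ≈ (0.3333, 0.6667, 0.6667) (||v_1|| = 1).

λ_1 = 10,  λ_2 = 7,  λ_3 = 4;  v_1 ≈ (0.3333, 0.6667, 0.6667)


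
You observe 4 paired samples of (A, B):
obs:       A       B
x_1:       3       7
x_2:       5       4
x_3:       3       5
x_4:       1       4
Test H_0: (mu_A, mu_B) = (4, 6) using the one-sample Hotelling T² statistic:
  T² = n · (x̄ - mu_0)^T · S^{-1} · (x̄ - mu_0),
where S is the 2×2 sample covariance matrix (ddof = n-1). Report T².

Step 1 — sample mean vector:
  mean(A) = (3 + 5 + 3 + 1) / 4 = 12/4 = 3
  mean(B) = (7 + 4 + 5 + 4) / 4 = 20/4 = 5
  x̄ = (3, 5),  deviation x̄ - mu_0 = (3, 5) - (4, 6) = (-1, -1).

Step 2 — sample covariance matrix, S[i,j] = (1/(n-1)) · Σ_k (x_{k,i} - mean_i) · (x_{k,j} - mean_j), divisor n-1 = 3:
  S[A,A] = ((0)·(0) + (2)·(2) + (0)·(0) + (-2)·(-2)) / 3 = 8/3 = 2.6667
  S[A,B] = ((0)·(2) + (2)·(-1) + (0)·(0) + (-2)·(-1)) / 3 = 0/3 = 0
  S[B,B] = ((2)·(2) + (-1)·(-1) + (0)·(0) + (-1)·(-1)) / 3 = 6/3 = 2
  S = [[2.6667, 0],
 [0, 2]].

Step 3 — invert S. det(S) = 2.6667·2 - (0)² = 5.3333.
  S^{-1} = (1/det) · [[d, -b], [-b, a]] = [[0.375, 0],
 [0, 0.5]].

Step 4 — quadratic form (x̄ - mu_0)^T · S^{-1} · (x̄ - mu_0):
  S^{-1} · (x̄ - mu_0) = (-0.375, -0.5),
  (x̄ - mu_0)^T · [...] = (-1)·(-0.375) + (-1)·(-0.5) = 0.875.

Step 5 — scale by n: T² = 4 · 0.875 = 3.5.

T² ≈ 3.5


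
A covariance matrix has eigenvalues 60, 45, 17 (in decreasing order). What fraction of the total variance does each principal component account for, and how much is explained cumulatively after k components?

Step 1 — total variance = trace(Sigma) = Σ λ_i = 60 + 45 + 17 = 122.

Step 2 — fraction explained by component i = λ_i / Σ λ:
  PC1: 60/122 = 0.4918
  PC2: 45/122 = 0.3689
  PC3: 17/122 = 0.1393

Step 3 — cumulative fraction after k components = (λ_1 + ... + λ_k) / Σ λ:
  k = 1: 60/122 = 0.4918
  k = 2: (60 + 45)/122 = 105/122 = 0.8607
  k = 3: (60 + 45 + 17)/122 = 122/122 = 1

Summary (fraction, with percent):

explained: PC1 0.4918 (49.18%), PC2 0.3689 (36.89%), PC3 0.1393 (13.93%);  cumulative: 0.4918, 0.8607, 1


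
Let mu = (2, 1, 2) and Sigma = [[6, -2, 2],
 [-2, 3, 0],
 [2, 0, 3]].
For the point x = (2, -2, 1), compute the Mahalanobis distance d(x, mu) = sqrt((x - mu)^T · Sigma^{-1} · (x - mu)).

Step 1 — centre the observation: (x - mu) = (0, -3, -1).

Step 2 — invert Sigma (cofactor / det for 3×3, or solve directly):
  Sigma^{-1} = [[0.3, 0.2, -0.2],
 [0.2, 0.4667, -0.1333],
 [-0.2, -0.1333, 0.4667]].

Step 3 — form the quadratic (x - mu)^T · Sigma^{-1} · (x - mu):
  Sigma^{-1} · (x - mu) = (-0.4, -1.2667, -0.0667).
  (x - mu)^T · [Sigma^{-1} · (x - mu)] = (0)·(-0.4) + (-3)·(-1.2667) + (-1)·(-0.0667) = 3.8667.

Step 4 — take square root: d = √(3.8667) ≈ 1.9664.

d(x, mu) = √(3.8667) ≈ 1.9664


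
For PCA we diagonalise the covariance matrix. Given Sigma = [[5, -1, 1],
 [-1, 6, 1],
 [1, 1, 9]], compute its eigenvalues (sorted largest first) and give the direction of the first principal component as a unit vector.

Step 1 — characteristic polynomial p(λ) = det(λI - Sigma) = λ³ - tr·λ² + c_1·λ - det, where tr = trace, c_1 = sum of the principal 2×2 minors, det = det(Sigma):
  tr = 5 + 6 + 9 = 20,
  c_1 = (5·6 - (-1)²) + (5·9 - (1)²) + (6·9 - (1)²) = 29 + 44 + 53 = 126,
  det = 5·(6·9 - (1)²) - (-1)·((-1)·9 - (1)·(1)) + (1)·((-1)·(1) - 6·(1)) = 5·(53) - (-1)·(-10) + (1)·(-7) = 248.
  So p(λ) = λ³ - 20λ² + 126λ - 248.
Step 2 — look for an integer root (rational root theorem: any rational root is an integer divisor of 248). Testing λ = 4:
  p(4) = 64 - 320 + 504 - 248 = 0  ✓
  Dividing out (λ - 4): p(λ) = (λ - 4)(λ² - 16λ + 62).
Step 3 — remaining eigenvalues from the quadratic λ² - 16λ + 62 = 0:
  Δ = 16² - 4·62 = 256 - 248 = 8,  λ = (16 ± √8)/2 = (16 ± 2.8284)/2 ≈ 9.4142 or 6.5858.
  Sorted: λ_1 = 9.4142,  λ_2 = 6.5858,  λ_3 = 4  (check: sum = 20 = tr ✓).

Step 4 — unit eigenvector for λ_1 ≈ 9.4142: v spans the null space of (Sigma - λ_1 I), whose rows are
  r_1 = (-4.4142, -1, 1),  r_2 = (-1, -3.4142, 1),  r_3 = (1, 1, -0.4142).
  v is orthogonal to every row, so take v ∝ r_1 × r_2 = ((-1)·(1) - (1)·(-3.4142), (1)·(-1) - (-4.4142)·(1), (-4.4142)·(-3.4142) - (-1)·(-1)) ≈ (2.4142, 3.4142, 14.0711).
  Let u = (2.4142, 3.4142, 14.0711).
  ||u|| = √((2.4142)² + (3.4142)² + (14.0711)²) = √(215.4802) ≈ 14.6792,  v_1 = u/||u|| ≈ (0.1645, 0.2326, 0.9586) (||v_1|| = 1).

λ_1 = 9.4142,  λ_2 = 6.5858,  λ_3 = 4;  v_1 ≈ (0.1645, 0.2326, 0.9586)


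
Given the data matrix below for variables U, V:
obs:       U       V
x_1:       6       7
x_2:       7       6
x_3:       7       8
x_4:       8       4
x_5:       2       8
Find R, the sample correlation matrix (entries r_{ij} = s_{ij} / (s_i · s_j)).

Step 1 — column means:
  mean(U) = (6 + 7 + 7 + 8 + 2) / 5 = 30/5 = 6
  mean(V) = (7 + 6 + 8 + 4 + 8) / 5 = 33/5 = 6.6

Step 2 — sample variances and covariances s[i,j] = (1/(n-1)) · Σ_k (x_{k,i} - mean_i) · (x_{k,j} - mean_j), with n-1 = 4:
  s[U,U] = ((0)·(0) + (1)·(1) + (1)·(1) + (2)·(2) + (-4)·(-4)) / 4 = 22/4 = 5.5
  s[U,V] = ((0)·(0.4) + (1)·(-0.6) + (1)·(1.4) + (2)·(-2.6) + (-4)·(1.4)) / 4 = -10/4 = -2.5
  s[V,V] = ((0.4)·(0.4) + (-0.6)·(-0.6) + (1.4)·(1.4) + (-2.6)·(-2.6) + (1.4)·(1.4)) / 4 = 11.2/4 = 2.8
  Sample standard deviations s_i = √(s[i,i]):
  s(U) = √(5.5) = 2.3452
  s(V) = √(2.8) = 1.6733

Step 3 — r_{ij} = s_{ij} / (s_i · s_j):
  r[U,U] = 1 (diagonal).
  r[U,V] = -2.5 / (2.3452 · 1.6733) = -2.5 / 3.9243 = -0.6371
  r[V,V] = 1 (diagonal).

R is symmetric with unit diagonal. Assembling:

R = [[1, -0.6371],
 [-0.6371, 1]]


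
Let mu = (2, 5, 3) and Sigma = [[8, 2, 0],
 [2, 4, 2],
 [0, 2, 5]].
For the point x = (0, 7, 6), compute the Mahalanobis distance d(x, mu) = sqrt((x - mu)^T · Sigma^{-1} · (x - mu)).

Step 1 — centre the observation: (x - mu) = (-2, 2, 3).

Step 2 — invert Sigma (cofactor / det for 3×3, or solve directly):
  Sigma^{-1} = [[0.1481, -0.0926, 0.037],
 [-0.0926, 0.3704, -0.1481],
 [0.037, -0.1481, 0.2593]].

Step 3 — form the quadratic (x - mu)^T · Sigma^{-1} · (x - mu):
  Sigma^{-1} · (x - mu) = (-0.3704, 0.4815, 0.4074).
  (x - mu)^T · [Sigma^{-1} · (x - mu)] = (-2)·(-0.3704) + (2)·(0.4815) + (3)·(0.4074) = 2.9259.

Step 4 — take square root: d = √(2.9259) ≈ 1.7105.

d(x, mu) = √(2.9259) ≈ 1.7105


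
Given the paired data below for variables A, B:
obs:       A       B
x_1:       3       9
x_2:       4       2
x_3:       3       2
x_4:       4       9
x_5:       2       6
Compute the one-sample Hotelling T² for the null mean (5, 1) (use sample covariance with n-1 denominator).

Step 1 — sample mean vector:
  mean(A) = (3 + 4 + 3 + 4 + 2) / 5 = 16/5 = 3.2
  mean(B) = (9 + 2 + 2 + 9 + 6) / 5 = 28/5 = 5.6
  x̄ = (3.2, 5.6),  deviation x̄ - mu_0 = (3.2, 5.6) - (5, 1) = (-1.8, 4.6).

Step 2 — sample covariance matrix, S[i,j] = (1/(n-1)) · Σ_k (x_{k,i} - mean_i) · (x_{k,j} - mean_j), divisor n-1 = 4:
  S[A,A] = ((-0.2)·(-0.2) + (0.8)·(0.8) + (-0.2)·(-0.2) + (0.8)·(0.8) + (-1.2)·(-1.2)) / 4 = 2.8/4 = 0.7
  S[A,B] = ((-0.2)·(3.4) + (0.8)·(-3.6) + (-0.2)·(-3.6) + (0.8)·(3.4) + (-1.2)·(0.4)) / 4 = -0.6/4 = -0.15
  S[B,B] = ((3.4)·(3.4) + (-3.6)·(-3.6) + (-3.6)·(-3.6) + (3.4)·(3.4) + (0.4)·(0.4)) / 4 = 49.2/4 = 12.3
  S = [[0.7, -0.15],
 [-0.15, 12.3]].

Step 3 — invert S. det(S) = 0.7·12.3 - (-0.15)² = 8.5875.
  S^{-1} = (1/det) · [[d, -b], [-b, a]] = [[1.4323, 0.0175],
 [0.0175, 0.0815]].

Step 4 — quadratic form (x̄ - mu_0)^T · S^{-1} · (x̄ - mu_0):
  S^{-1} · (x̄ - mu_0) = (-2.4978, 0.3435),
  (x̄ - mu_0)^T · [...] = (-1.8)·(-2.4978) + (4.6)·(0.3435) = 6.0763.

Step 5 — scale by n: T² = 5 · 6.0763 = 30.3814.

T² ≈ 30.3814


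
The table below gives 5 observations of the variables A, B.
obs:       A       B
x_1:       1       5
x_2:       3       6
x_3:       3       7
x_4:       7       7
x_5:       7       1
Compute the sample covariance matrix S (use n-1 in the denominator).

Step 1 — column means:
  mean(A) = (1 + 3 + 3 + 7 + 7) / 5 = 21/5 = 4.2
  mean(B) = (5 + 6 + 7 + 7 + 1) / 5 = 26/5 = 5.2

Step 2 — sample covariance S[i,j] = (1/(n-1)) · Σ_k (x_{k,i} - mean_i) · (x_{k,j} - mean_j), with n-1 = 4.
  S[A,A] = ((-3.2)·(-3.2) + (-1.2)·(-1.2) + (-1.2)·(-1.2) + (2.8)·(2.8) + (2.8)·(2.8)) / 4 = 28.8/4 = 7.2
  S[A,B] = ((-3.2)·(-0.2) + (-1.2)·(0.8) + (-1.2)·(1.8) + (2.8)·(1.8) + (2.8)·(-4.2)) / 4 = -9.2/4 = -2.3
  S[B,B] = ((-0.2)·(-0.2) + (0.8)·(0.8) + (1.8)·(1.8) + (1.8)·(1.8) + (-4.2)·(-4.2)) / 4 = 24.8/4 = 6.2

S is symmetric (S[j,i] = S[i,j]). Assembling:

S = [[7.2, -2.3],
 [-2.3, 6.2]]


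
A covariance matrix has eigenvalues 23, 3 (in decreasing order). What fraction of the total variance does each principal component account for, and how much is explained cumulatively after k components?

Step 1 — total variance = trace(Sigma) = Σ λ_i = 23 + 3 = 26.

Step 2 — fraction explained by component i = λ_i / Σ λ:
  PC1: 23/26 = 0.8846
  PC2: 3/26 = 0.1154

Step 3 — cumulative fraction after k components = (λ_1 + ... + λ_k) / Σ λ:
  k = 1: 23/26 = 0.8846
  k = 2: (23 + 3)/26 = 26/26 = 1

Summary (fraction, with percent):

explained: PC1 0.8846 (88.46%), PC2 0.1154 (11.54%);  cumulative: 0.8846, 1


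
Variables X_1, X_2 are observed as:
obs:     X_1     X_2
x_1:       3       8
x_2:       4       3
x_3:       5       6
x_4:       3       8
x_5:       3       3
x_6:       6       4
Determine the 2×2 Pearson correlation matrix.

Step 1 — column means:
  mean(X_1) = (3 + 4 + 5 + 3 + 3 + 6) / 6 = 24/6 = 4
  mean(X_2) = (8 + 3 + 6 + 8 + 3 + 4) / 6 = 32/6 = 5.3333

Step 2 — sample variances and covariances s[i,j] = (1/(n-1)) · Σ_k (x_{k,i} - mean_i) · (x_{k,j} - mean_j), with n-1 = 5:
  s[X_1,X_1] = ((-1)·(-1) + (0)·(0) + (1)·(1) + (-1)·(-1) + (-1)·(-1) + (2)·(2)) / 5 = 8/5 = 1.6
  s[X_1,X_2] = ((-1)·(2.6667) + (0)·(-2.3333) + (1)·(0.6667) + (-1)·(2.6667) + (-1)·(-2.3333) + (2)·(-1.3333)) / 5 = -5/5 = -1
  s[X_2,X_2] = ((2.6667)·(2.6667) + (-2.3333)·(-2.3333) + (0.6667)·(0.6667) + (2.6667)·(2.6667) + (-2.3333)·(-2.3333) + (-1.3333)·(-1.3333)) / 5 = 27.3333/5 = 5.4667
  Sample standard deviations s_i = √(s[i,i]):
  s(X_1) = √(1.6) = 1.2649
  s(X_2) = √(5.4667) = 2.3381

Step 3 — r_{ij} = s_{ij} / (s_i · s_j):
  r[X_1,X_1] = 1 (diagonal).
  r[X_1,X_2] = -1 / (1.2649 · 2.3381) = -1 / 2.9575 = -0.3381
  r[X_2,X_2] = 1 (diagonal).

R is symmetric with unit diagonal. Assembling:

R = [[1, -0.3381],
 [-0.3381, 1]]


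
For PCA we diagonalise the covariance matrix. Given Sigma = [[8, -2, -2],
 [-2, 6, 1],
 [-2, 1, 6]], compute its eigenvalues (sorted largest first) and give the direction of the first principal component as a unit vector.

Step 1 — characteristic polynomial p(λ) = det(λI - Sigma) = λ³ - tr·λ² + c_1·λ - det, where tr = trace, c_1 = sum of the principal 2×2 minors, det = det(Sigma):
  tr = 8 + 6 + 6 = 20,
  c_1 = (8·6 - (-2)²) + (8·6 - (-2)²) + (6·6 - (1)²) = 44 + 44 + 35 = 123,
  det = 8·(6·6 - (1)²) - (-2)·((-2)·6 - (1)·(-2)) + (-2)·((-2)·(1) - 6·(-2)) = 8·(35) - (-2)·(-10) + (-2)·(10) = 240.
  So p(λ) = λ³ - 20λ² + 123λ - 240.
Step 2 — look for an integer root (rational root theorem: any rational root is an integer divisor of 240). Testing λ = 5:
  p(5) = 125 - 500 + 615 - 240 = 0  ✓
  Dividing out (λ - 5): p(λ) = (λ - 5)(λ² - 15λ + 48).
Step 3 — remaining eigenvalues from the quadratic λ² - 15λ + 48 = 0:
  Δ = 15² - 4·48 = 225 - 192 = 33,  λ = (15 ± √33)/2 = (15 ± 5.7446)/2 ≈ 10.3723 or 4.6277.
  Sorted: λ_1 = 10.3723,  λ_2 = 5,  λ_3 = 4.6277  (check: sum = 20 = tr ✓).

Step 4 — unit eigenvector for λ_1 ≈ 10.3723: v spans the null space of (Sigma - λ_1 I), whose rows are
  r_1 = (-2.3723, -2, -2),  r_2 = (-2, -4.3723, 1),  r_3 = (-2, 1, -4.3723).
  v is orthogonal to every row, so take v ∝ r_1 × r_2 = ((-2)·(1) - (-2)·(-4.3723), (-2)·(-2) - (-2.3723)·(1), (-2.3723)·(-4.3723) - (-2)·(-2)) ≈ (-10.7446, 6.3723, 6.3723).
  Rescale (multiply by -1 so the first nonzero entry is positive): u = (10.7446, -6.3723, -6.3723).
  ||u|| = √((10.7446)² + (-6.3723)² + (-6.3723)²) = √(196.6576) ≈ 14.0235,  v_1 = u/||u|| ≈ (0.7662, -0.4544, -0.4544) (||v_1|| = 1).

λ_1 = 10.3723,  λ_2 = 5,  λ_3 = 4.6277;  v_1 ≈ (0.7662, -0.4544, -0.4544)


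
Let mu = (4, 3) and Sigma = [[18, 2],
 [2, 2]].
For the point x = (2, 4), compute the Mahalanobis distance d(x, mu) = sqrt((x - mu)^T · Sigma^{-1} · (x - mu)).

Step 1 — centre the observation: (x - mu) = (-2, 1).

Step 2 — invert Sigma. det(Sigma) = 18·2 - (2)² = 32.
  Sigma^{-1} = (1/det) · [[d, -b], [-b, a]] = [[0.0625, -0.0625],
 [-0.0625, 0.5625]].

Step 3 — form the quadratic (x - mu)^T · Sigma^{-1} · (x - mu):
  Sigma^{-1} · (x - mu) = (-0.1875, 0.6875).
  (x - mu)^T · [Sigma^{-1} · (x - mu)] = (-2)·(-0.1875) + (1)·(0.6875) = 1.0625.

Step 4 — take square root: d = √(1.0625) ≈ 1.0308.

d(x, mu) = √(1.0625) ≈ 1.0308


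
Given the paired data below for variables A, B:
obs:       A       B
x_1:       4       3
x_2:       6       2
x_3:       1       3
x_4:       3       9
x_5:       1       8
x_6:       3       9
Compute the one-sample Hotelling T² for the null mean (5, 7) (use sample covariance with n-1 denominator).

Step 1 — sample mean vector:
  mean(A) = (4 + 6 + 1 + 3 + 1 + 3) / 6 = 18/6 = 3
  mean(B) = (3 + 2 + 3 + 9 + 8 + 9) / 6 = 34/6 = 5.6667
  x̄ = (3, 5.6667),  deviation x̄ - mu_0 = (3, 5.6667) - (5, 7) = (-2, -1.3333).

Step 2 — sample covariance matrix, S[i,j] = (1/(n-1)) · Σ_k (x_{k,i} - mean_i) · (x_{k,j} - mean_j), divisor n-1 = 5:
  S[A,A] = ((1)·(1) + (3)·(3) + (-2)·(-2) + (0)·(0) + (-2)·(-2) + (0)·(0)) / 5 = 18/5 = 3.6
  S[A,B] = ((1)·(-2.6667) + (3)·(-3.6667) + (-2)·(-2.6667) + (0)·(3.3333) + (-2)·(2.3333) + (0)·(3.3333)) / 5 = -13/5 = -2.6
  S[B,B] = ((-2.6667)·(-2.6667) + (-3.6667)·(-3.6667) + (-2.6667)·(-2.6667) + (3.3333)·(3.3333) + (2.3333)·(2.3333) + (3.3333)·(3.3333)) / 5 = 55.3333/5 = 11.0667
  S = [[3.6, -2.6],
 [-2.6, 11.0667]].

Step 3 — invert S. det(S) = 3.6·11.0667 - (-2.6)² = 33.08.
  S^{-1} = (1/det) · [[d, -b], [-b, a]] = [[0.3345, 0.0786],
 [0.0786, 0.1088]].

Step 4 — quadratic form (x̄ - mu_0)^T · S^{-1} · (x̄ - mu_0):
  S^{-1} · (x̄ - mu_0) = (-0.7739, -0.3023),
  (x̄ - mu_0)^T · [...] = (-2)·(-0.7739) + (-1.3333)·(-0.3023) = 1.9508.

Step 5 — scale by n: T² = 6 · 1.9508 = 11.705.

T² ≈ 11.705


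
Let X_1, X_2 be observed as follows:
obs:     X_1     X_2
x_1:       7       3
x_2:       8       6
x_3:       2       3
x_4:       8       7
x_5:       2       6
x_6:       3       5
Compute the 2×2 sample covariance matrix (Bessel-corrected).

Step 1 — column means:
  mean(X_1) = (7 + 8 + 2 + 8 + 2 + 3) / 6 = 30/6 = 5
  mean(X_2) = (3 + 6 + 3 + 7 + 6 + 5) / 6 = 30/6 = 5

Step 2 — sample covariance S[i,j] = (1/(n-1)) · Σ_k (x_{k,i} - mean_i) · (x_{k,j} - mean_j), with n-1 = 5.
  S[X_1,X_1] = ((2)·(2) + (3)·(3) + (-3)·(-3) + (3)·(3) + (-3)·(-3) + (-2)·(-2)) / 5 = 44/5 = 8.8
  S[X_1,X_2] = ((2)·(-2) + (3)·(1) + (-3)·(-2) + (3)·(2) + (-3)·(1) + (-2)·(0)) / 5 = 8/5 = 1.6
  S[X_2,X_2] = ((-2)·(-2) + (1)·(1) + (-2)·(-2) + (2)·(2) + (1)·(1) + (0)·(0)) / 5 = 14/5 = 2.8

S is symmetric (S[j,i] = S[i,j]). Assembling:

S = [[8.8, 1.6],
 [1.6, 2.8]]


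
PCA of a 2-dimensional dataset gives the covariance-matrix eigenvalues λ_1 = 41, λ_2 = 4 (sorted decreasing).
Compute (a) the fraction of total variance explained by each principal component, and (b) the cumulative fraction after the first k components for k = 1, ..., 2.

Step 1 — total variance = trace(Sigma) = Σ λ_i = 41 + 4 = 45.

Step 2 — fraction explained by component i = λ_i / Σ λ:
  PC1: 41/45 = 0.9111
  PC2: 4/45 = 0.0889

Step 3 — cumulative fraction after k components = (λ_1 + ... + λ_k) / Σ λ:
  k = 1: 41/45 = 0.9111
  k = 2: (41 + 4)/45 = 45/45 = 1

Summary (fraction, with percent):

explained: PC1 0.9111 (91.11%), PC2 0.0889 (8.89%);  cumulative: 0.9111, 1


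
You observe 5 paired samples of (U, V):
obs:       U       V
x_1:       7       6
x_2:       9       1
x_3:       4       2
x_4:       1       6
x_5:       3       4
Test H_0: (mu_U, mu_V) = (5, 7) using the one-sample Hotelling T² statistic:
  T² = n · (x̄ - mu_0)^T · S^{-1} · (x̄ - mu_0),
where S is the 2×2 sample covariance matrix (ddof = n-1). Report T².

Step 1 — sample mean vector:
  mean(U) = (7 + 9 + 4 + 1 + 3) / 5 = 24/5 = 4.8
  mean(V) = (6 + 1 + 2 + 6 + 4) / 5 = 19/5 = 3.8
  x̄ = (4.8, 3.8),  deviation x̄ - mu_0 = (4.8, 3.8) - (5, 7) = (-0.2, -3.2).

Step 2 — sample covariance matrix, S[i,j] = (1/(n-1)) · Σ_k (x_{k,i} - mean_i) · (x_{k,j} - mean_j), divisor n-1 = 4:
  S[U,U] = ((2.2)·(2.2) + (4.2)·(4.2) + (-0.8)·(-0.8) + (-3.8)·(-3.8) + (-1.8)·(-1.8)) / 4 = 40.8/4 = 10.2
  S[U,V] = ((2.2)·(2.2) + (4.2)·(-2.8) + (-0.8)·(-1.8) + (-3.8)·(2.2) + (-1.8)·(0.2)) / 4 = -14.2/4 = -3.55
  S[V,V] = ((2.2)·(2.2) + (-2.8)·(-2.8) + (-1.8)·(-1.8) + (2.2)·(2.2) + (0.2)·(0.2)) / 4 = 20.8/4 = 5.2
  S = [[10.2, -3.55],
 [-3.55, 5.2]].

Step 3 — invert S. det(S) = 10.2·5.2 - (-3.55)² = 40.4375.
  S^{-1} = (1/det) · [[d, -b], [-b, a]] = [[0.1286, 0.0878],
 [0.0878, 0.2522]].

Step 4 — quadratic form (x̄ - mu_0)^T · S^{-1} · (x̄ - mu_0):
  S^{-1} · (x̄ - mu_0) = (-0.3066, -0.8247),
  (x̄ - mu_0)^T · [...] = (-0.2)·(-0.3066) + (-3.2)·(-0.8247) = 2.7005.

Step 5 — scale by n: T² = 5 · 2.7005 = 13.5023.

T² ≈ 13.5023


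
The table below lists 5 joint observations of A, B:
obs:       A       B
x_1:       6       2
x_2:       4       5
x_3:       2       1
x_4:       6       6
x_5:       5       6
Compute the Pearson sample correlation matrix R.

Step 1 — column means:
  mean(A) = (6 + 4 + 2 + 6 + 5) / 5 = 23/5 = 4.6
  mean(B) = (2 + 5 + 1 + 6 + 6) / 5 = 20/5 = 4

Step 2 — sample variances and covariances s[i,j] = (1/(n-1)) · Σ_k (x_{k,i} - mean_i) · (x_{k,j} - mean_j), with n-1 = 4:
  s[A,A] = ((1.4)·(1.4) + (-0.6)·(-0.6) + (-2.6)·(-2.6) + (1.4)·(1.4) + (0.4)·(0.4)) / 4 = 11.2/4 = 2.8
  s[A,B] = ((1.4)·(-2) + (-0.6)·(1) + (-2.6)·(-3) + (1.4)·(2) + (0.4)·(2)) / 4 = 8/4 = 2
  s[B,B] = ((-2)·(-2) + (1)·(1) + (-3)·(-3) + (2)·(2) + (2)·(2)) / 4 = 22/4 = 5.5
  Sample standard deviations s_i = √(s[i,i]):
  s(A) = √(2.8) = 1.6733
  s(B) = √(5.5) = 2.3452

Step 3 — r_{ij} = s_{ij} / (s_i · s_j):
  r[A,A] = 1 (diagonal).
  r[A,B] = 2 / (1.6733 · 2.3452) = 2 / 3.9243 = 0.5096
  r[B,B] = 1 (diagonal).

R is symmetric with unit diagonal. Assembling:

R = [[1, 0.5096],
 [0.5096, 1]]


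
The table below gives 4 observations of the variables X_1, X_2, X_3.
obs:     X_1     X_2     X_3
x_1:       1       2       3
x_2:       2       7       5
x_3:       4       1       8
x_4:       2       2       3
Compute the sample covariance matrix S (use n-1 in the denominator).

Step 1 — column means:
  mean(X_1) = (1 + 2 + 4 + 2) / 4 = 9/4 = 2.25
  mean(X_2) = (2 + 7 + 1 + 2) / 4 = 12/4 = 3
  mean(X_3) = (3 + 5 + 8 + 3) / 4 = 19/4 = 4.75

Step 2 — sample covariance S[i,j] = (1/(n-1)) · Σ_k (x_{k,i} - mean_i) · (x_{k,j} - mean_j), with n-1 = 3.
  S[X_1,X_1] = ((-1.25)·(-1.25) + (-0.25)·(-0.25) + (1.75)·(1.75) + (-0.25)·(-0.25)) / 3 = 4.75/3 = 1.5833
  S[X_1,X_2] = ((-1.25)·(-1) + (-0.25)·(4) + (1.75)·(-2) + (-0.25)·(-1)) / 3 = -3/3 = -1
  S[X_1,X_3] = ((-1.25)·(-1.75) + (-0.25)·(0.25) + (1.75)·(3.25) + (-0.25)·(-1.75)) / 3 = 8.25/3 = 2.75
  S[X_2,X_2] = ((-1)·(-1) + (4)·(4) + (-2)·(-2) + (-1)·(-1)) / 3 = 22/3 = 7.3333
  S[X_2,X_3] = ((-1)·(-1.75) + (4)·(0.25) + (-2)·(3.25) + (-1)·(-1.75)) / 3 = -2/3 = -0.6667
  S[X_3,X_3] = ((-1.75)·(-1.75) + (0.25)·(0.25) + (3.25)·(3.25) + (-1.75)·(-1.75)) / 3 = 16.75/3 = 5.5833

S is symmetric (S[j,i] = S[i,j]). Assembling:

S = [[1.5833, -1, 2.75],
 [-1, 7.3333, -0.6667],
 [2.75, -0.6667, 5.5833]]


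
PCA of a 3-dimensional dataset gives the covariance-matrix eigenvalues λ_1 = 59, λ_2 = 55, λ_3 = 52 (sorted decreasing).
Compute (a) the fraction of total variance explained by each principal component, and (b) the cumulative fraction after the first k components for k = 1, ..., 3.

Step 1 — total variance = trace(Sigma) = Σ λ_i = 59 + 55 + 52 = 166.

Step 2 — fraction explained by component i = λ_i / Σ λ:
  PC1: 59/166 = 0.3554
  PC2: 55/166 = 0.3313
  PC3: 52/166 = 0.3133

Step 3 — cumulative fraction after k components = (λ_1 + ... + λ_k) / Σ λ:
  k = 1: 59/166 = 0.3554
  k = 2: (59 + 55)/166 = 114/166 = 0.6867
  k = 3: (59 + 55 + 52)/166 = 166/166 = 1

Summary (fraction, with percent):

explained: PC1 0.3554 (35.54%), PC2 0.3313 (33.13%), PC3 0.3133 (31.33%);  cumulative: 0.3554, 0.6867, 1


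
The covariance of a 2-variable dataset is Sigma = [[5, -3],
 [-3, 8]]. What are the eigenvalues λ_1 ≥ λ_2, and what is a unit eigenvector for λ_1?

Step 1 — characteristic polynomial of 2×2 Sigma:
  det(Sigma - λI) = λ² - trace · λ + det = 0.
  trace = 5 + 8 = 13, det = 5·8 - (-3)² = 31.
Step 2 — discriminant:
  Δ = trace² - 4·det = 169 - 124 = 45.
Step 3 — eigenvalues:
  λ = (trace ± √Δ)/2 = (13 ± 6.7082)/2,
  λ_1 = 9.8541,  λ_2 = 3.1459.

Step 4 — unit eigenvector for λ_1: solve (Sigma - λ_1 I)v = 0. First row:
  (5 - 9.8541)·v_x + (-3)·v_y = 0, i.e. (-4.8541)·v_x + (-3)·v_y = 0,
  so v ∝ (b, λ_1 - a) = (-3, 4.8541); multiply by -1 so the first entry is positive: u = (3, -4.8541).
  ||u|| = √((3)² + (-4.8541)²) = √(32.5623) ≈ 5.7063,
  v_1 = u/||u|| ≈ (0.5257, -0.8507) (||v_1|| = 1).

λ_1 = 9.8541,  λ_2 = 3.1459;  v_1 ≈ (0.5257, -0.8507)


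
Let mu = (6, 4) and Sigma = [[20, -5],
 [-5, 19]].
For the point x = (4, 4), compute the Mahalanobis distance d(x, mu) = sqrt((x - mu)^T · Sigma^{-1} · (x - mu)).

Step 1 — centre the observation: (x - mu) = (-2, 0).

Step 2 — invert Sigma. det(Sigma) = 20·19 - (-5)² = 355.
  Sigma^{-1} = (1/det) · [[d, -b], [-b, a]] = [[0.0535, 0.0141],
 [0.0141, 0.0563]].

Step 3 — form the quadratic (x - mu)^T · Sigma^{-1} · (x - mu):
  Sigma^{-1} · (x - mu) = (-0.107, -0.0282).
  (x - mu)^T · [Sigma^{-1} · (x - mu)] = (-2)·(-0.107) + (0)·(-0.0282) = 0.2141.

Step 4 — take square root: d = √(0.2141) ≈ 0.4627.

d(x, mu) = √(0.2141) ≈ 0.4627


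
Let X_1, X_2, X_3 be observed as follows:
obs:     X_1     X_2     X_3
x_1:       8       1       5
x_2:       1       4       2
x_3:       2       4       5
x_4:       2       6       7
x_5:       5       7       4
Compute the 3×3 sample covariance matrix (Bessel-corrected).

Step 1 — column means:
  mean(X_1) = (8 + 1 + 2 + 2 + 5) / 5 = 18/5 = 3.6
  mean(X_2) = (1 + 4 + 4 + 6 + 7) / 5 = 22/5 = 4.4
  mean(X_3) = (5 + 2 + 5 + 7 + 4) / 5 = 23/5 = 4.6

Step 2 — sample covariance S[i,j] = (1/(n-1)) · Σ_k (x_{k,i} - mean_i) · (x_{k,j} - mean_j), with n-1 = 4.
  S[X_1,X_1] = ((4.4)·(4.4) + (-2.6)·(-2.6) + (-1.6)·(-1.6) + (-1.6)·(-1.6) + (1.4)·(1.4)) / 4 = 33.2/4 = 8.3
  S[X_1,X_2] = ((4.4)·(-3.4) + (-2.6)·(-0.4) + (-1.6)·(-0.4) + (-1.6)·(1.6) + (1.4)·(2.6)) / 4 = -12.2/4 = -3.05
  S[X_1,X_3] = ((4.4)·(0.4) + (-2.6)·(-2.6) + (-1.6)·(0.4) + (-1.6)·(2.4) + (1.4)·(-0.6)) / 4 = 3.2/4 = 0.8
  S[X_2,X_2] = ((-3.4)·(-3.4) + (-0.4)·(-0.4) + (-0.4)·(-0.4) + (1.6)·(1.6) + (2.6)·(2.6)) / 4 = 21.2/4 = 5.3
  S[X_2,X_3] = ((-3.4)·(0.4) + (-0.4)·(-2.6) + (-0.4)·(0.4) + (1.6)·(2.4) + (2.6)·(-0.6)) / 4 = 1.8/4 = 0.45
  S[X_3,X_3] = ((0.4)·(0.4) + (-2.6)·(-2.6) + (0.4)·(0.4) + (2.4)·(2.4) + (-0.6)·(-0.6)) / 4 = 13.2/4 = 3.3

S is symmetric (S[j,i] = S[i,j]). Assembling:

S = [[8.3, -3.05, 0.8],
 [-3.05, 5.3, 0.45],
 [0.8, 0.45, 3.3]]
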